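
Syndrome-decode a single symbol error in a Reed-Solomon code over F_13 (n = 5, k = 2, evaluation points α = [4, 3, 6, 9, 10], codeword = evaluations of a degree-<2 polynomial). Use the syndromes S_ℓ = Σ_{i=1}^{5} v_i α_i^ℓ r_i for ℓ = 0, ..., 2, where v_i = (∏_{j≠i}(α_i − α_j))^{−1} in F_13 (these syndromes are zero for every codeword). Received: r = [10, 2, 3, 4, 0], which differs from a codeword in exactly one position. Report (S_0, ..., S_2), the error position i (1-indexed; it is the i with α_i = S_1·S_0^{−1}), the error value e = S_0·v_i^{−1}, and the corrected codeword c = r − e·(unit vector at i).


S = (5, 7, 2), error at position 1, error magnitude e = 12, c = [11, 2, 3, 4, 0].

Step 1: column multipliers v_i = (∏_{j≠i}(α_i − α_j))^{−1} mod 13.
  i = 1 (α = 4): (4−3)(4−6)(4−9)(4−10) = 1·(−2)·(−5)·(−6) = −60 ≡ 5, so v_1 = 5^{−1} = 8 (mod 13).
  i = 2 (α = 3): (3−4)(3−6)(3−9)(3−10) = (−1)·(−3)·(−6)·(−7) = 126 ≡ 9, so v_2 = 9^{−1} = 3 (mod 13).
  i = 3 (α = 6): (6−4)(6−3)(6−9)(6−10) = 2·3·(−3)·(−4) = 72 ≡ 7, so v_3 = 7^{−1} = 2 (mod 13).
  i = 4 (α = 9): (9−4)(9−3)(9−6)(9−10) = 5·6·3·(−1) = −90 ≡ 1, so v_4 = 1^{−1} = 1 (mod 13).
  i = 5 (α = 10): (10−4)(10−3)(10−6)(10−9) = 6·7·4·1 = 168 ≡ 12, so v_5 = 12^{−1} = 12 (mod 13).
  v = [8, 3, 2, 1, 12].
Step 2: syndromes of r = [10, 2, 3, 4, 0] (all sums mod 13).
  S_0 = Σ v_i r_i = 8·10 + 3·2 + 2·3 + 1·4 + 12·0 = 96 ≡ 5.
  S_1 = Σ v_i α_i r_i = 8·4·10 + 3·3·2 + 2·6·3 + 1·9·4 + 12·10·0 = 410 ≡ 7.
  α_i^2 mod 13 = [3, 9, 10, 3, 9].
  S_2 = Σ v_i α_i^2 r_i = 8·3·10 + 3·9·2 + 2·10·3 + 1·3·4 + 12·9·0 = 366 ≡ 2.
  S = (5, 7, 2) ≠ 0, so r is not a codeword (an error is present).
Step 3: locate the error. For a single error e at position i, S_ℓ = v_i·e·α_i^ℓ, so α_err = S_1/S_0.
  S_0^{−1} = 5^{−1} = 8 (mod 13), so α_err = 7·8 = 56 ≡ 4 = α_1. Error position i = 1.
  Consistency check: S_2/S_1 = 2·2 = 4 ≡ 4 = α_err ✓ (single-error assumption holds).
Step 4: error magnitude e = S_0/v_1 = S_0·∏_{j≠1}(α_1 − α_j) = 5·5 = 25 ≡ 12 (mod 13).
Step 5: correct position 1: c_1 = r_1 − e = 10 − 12 ≡ 11 (mod 13). Hence c = [11, 2, 3, 4, 0].
  Check: interpolating c through the α_i gives m(x) = 1 + 9·x (degree < 2) with m(α_i) = c_i for every i, so c is indeed a codeword.


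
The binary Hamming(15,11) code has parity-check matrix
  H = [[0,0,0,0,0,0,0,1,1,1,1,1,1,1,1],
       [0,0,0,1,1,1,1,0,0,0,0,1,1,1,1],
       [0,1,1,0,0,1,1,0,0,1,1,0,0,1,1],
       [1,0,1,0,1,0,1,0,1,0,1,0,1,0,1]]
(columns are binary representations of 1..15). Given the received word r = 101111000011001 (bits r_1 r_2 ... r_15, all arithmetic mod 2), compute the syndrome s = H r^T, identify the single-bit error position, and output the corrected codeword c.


s = (1, 1, 0, 1)^T, error position = 13, corrected codeword c = 101111000011101

Compute s = H r^T mod 2 one row at a time:
  s_1 = 0 + 0 + 0 + 1 + 1 + 0 + 0 + 1 = 3 ≡ 1 (mod 2).
  s_2 = 1 + 1 + 1 + 0 + 1 + 0 + 0 + 1 = 5 ≡ 1 (mod 2).
  s_3 = 0 + 1 + 1 + 0 + 0 + 1 + 0 + 1 = 4 ≡ 0 (mod 2).
  s_4 = 1 + 1 + 1 + 0 + 0 + 1 + 0 + 1 = 5 ≡ 1 (mod 2).
s = (1, 1, 0, 1)^T — this equals column 13 of H (binary 1101), so error is at position 13.
Correct: flip bit 13 of r = 101111000011001 to get c = 101111000011101.


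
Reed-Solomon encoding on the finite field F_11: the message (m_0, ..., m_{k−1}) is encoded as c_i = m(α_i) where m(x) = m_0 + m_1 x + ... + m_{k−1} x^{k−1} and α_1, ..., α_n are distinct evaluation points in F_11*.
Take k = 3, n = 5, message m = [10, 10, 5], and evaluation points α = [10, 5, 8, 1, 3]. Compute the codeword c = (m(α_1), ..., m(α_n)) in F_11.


c = [5, 9, 3, 3, 8]

Message polynomial: m(x) = 10 + 10·x + 5·x^2 (mod 11).
For each evaluation point α_i, compute m(α_i) mod 11:
  α_1 = 10: Horner steps 5 → 5 → 5, so m(10) = 5.
  α_2 = 5: Horner steps 5 → 2 → 9, so m(5) = 9.
  α_3 = 8: Horner steps 5 → 6 → 3, so m(8) = 3.
  α_4 = 1: Horner steps 5 → 4 → 3, so m(1) = 3.
  α_5 = 3: Horner steps 5 → 3 → 8, so m(3) = 8.
Codeword c = [5, 9, 3, 3, 8] ∈ F_11^5.


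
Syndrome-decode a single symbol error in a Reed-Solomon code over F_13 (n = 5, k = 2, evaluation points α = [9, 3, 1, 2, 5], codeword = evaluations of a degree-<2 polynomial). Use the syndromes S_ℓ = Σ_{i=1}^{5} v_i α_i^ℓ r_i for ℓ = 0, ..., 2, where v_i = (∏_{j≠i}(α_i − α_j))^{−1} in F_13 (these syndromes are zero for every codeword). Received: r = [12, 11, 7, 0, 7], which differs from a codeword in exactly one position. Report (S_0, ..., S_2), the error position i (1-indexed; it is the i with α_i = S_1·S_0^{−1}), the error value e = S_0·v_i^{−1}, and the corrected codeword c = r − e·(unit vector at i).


S = (8, 8, 8), error at position 3, error magnitude e = 5, c = [12, 11, 2, 0, 7].

Step 1: column multipliers v_i = (∏_{j≠i}(α_i − α_j))^{−1} mod 13.
  i = 1 (α = 9): (9−3)(9−1)(9−2)(9−5) = 6·8·7·4 = 1344 ≡ 5, so v_1 = 5^{−1} = 8 (mod 13).
  i = 2 (α = 3): (3−9)(3−1)(3−2)(3−5) = (−6)·2·1·(−2) = 24 ≡ 11, so v_2 = 11^{−1} = 6 (mod 13).
  i = 3 (α = 1): (1−9)(1−3)(1−2)(1−5) = (−8)·(−2)·(−1)·(−4) = 64 ≡ 12, so v_3 = 12^{−1} = 12 (mod 13).
  i = 4 (α = 2): (2−9)(2−3)(2−1)(2−5) = (−7)·(−1)·1·(−3) = −21 ≡ 5, so v_4 = 5^{−1} = 8 (mod 13).
  i = 5 (α = 5): (5−9)(5−3)(5−1)(5−2) = (−4)·2·4·3 = −96 ≡ 8, so v_5 = 8^{−1} = 5 (mod 13).
  v = [8, 6, 12, 8, 5].
Step 2: syndromes of r = [12, 11, 7, 0, 7] (all sums mod 13).
  S_0 = Σ v_i r_i = 8·12 + 6·11 + 12·7 + 8·0 + 5·7 = 281 ≡ 8.
  S_1 = Σ v_i α_i r_i = 8·9·12 + 6·3·11 + 12·1·7 + 8·2·0 + 5·5·7 = 1321 ≡ 8.
  α_i^2 mod 13 = [3, 9, 1, 4, 12].
  S_2 = Σ v_i α_i^2 r_i = 8·3·12 + 6·9·11 + 12·1·7 + 8·4·0 + 5·12·7 = 1386 ≡ 8.
  S = (8, 8, 8) ≠ 0, so r is not a codeword (an error is present).
Step 3: locate the error. For a single error e at position i, S_ℓ = v_i·e·α_i^ℓ, so α_err = S_1/S_0.
  S_0^{−1} = 8^{−1} = 5 (mod 13), so α_err = 8·5 = 40 ≡ 1 = α_3. Error position i = 3.
  Consistency check: S_2/S_1 = 8·5 = 40 ≡ 1 = α_err ✓ (single-error assumption holds).
Step 4: error magnitude e = S_0/v_3 = S_0·∏_{j≠3}(α_3 − α_j) = 8·12 = 96 ≡ 5 (mod 13).
Step 5: correct position 3: c_3 = r_3 − e = 7 − 5 ≡ 2 (mod 13). Hence c = [12, 11, 2, 0, 7].
  Check: interpolating c through the α_i gives m(x) = 4 + 11·x (degree < 2) with m(α_i) = c_i for every i, so c is indeed a codeword.


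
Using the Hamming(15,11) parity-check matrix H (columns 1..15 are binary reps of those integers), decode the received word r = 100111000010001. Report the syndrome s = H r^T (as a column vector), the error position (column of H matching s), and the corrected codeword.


s = (0, 0, 1, 0)^T, error position = 2, corrected codeword c = 110111000010001

Compute s = H r^T mod 2 one row at a time:
  s_1 = 0 + 0 + 0 + 1 + 0 + 0 + 0 + 1 = 2 ≡ 0 (mod 2).
  s_2 = 1 + 1 + 1 + 0 + 0 + 0 + 0 + 1 = 4 ≡ 0 (mod 2).
  s_3 = 0 + 0 + 1 + 0 + 0 + 1 + 0 + 1 = 3 ≡ 1 (mod 2).
  s_4 = 1 + 0 + 1 + 0 + 0 + 1 + 0 + 1 = 4 ≡ 0 (mod 2).
s = (0, 0, 1, 0)^T — this equals column 2 of H (binary 0010), so error is at position 2.
Correct: flip bit 2 of r = 100111000010001 to get c = 110111000010001.


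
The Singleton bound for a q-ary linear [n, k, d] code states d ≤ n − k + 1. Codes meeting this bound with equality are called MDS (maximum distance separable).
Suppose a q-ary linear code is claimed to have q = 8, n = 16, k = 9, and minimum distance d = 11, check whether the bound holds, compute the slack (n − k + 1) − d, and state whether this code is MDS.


Singleton RHS = n − k + 1 = 8, slack = -3, bound violated (no such code; not MDS).

Singleton bound: d ≤ n − k + 1.
Here n = 16, k = 9, so n − k + 1 = 8.
Given d = 11, check d ≤ 8: NO.
Slack = (n − k + 1) − d = -3.
The slack is negative: d = 11 exceeds n − k + 1 = 8 by 3, so the Singleton bound is violated and no linear [16, 9, 11]_8 code can exist. In particular it is not MDS (MDS requires d = n − k + 1 exactly).
Description: the claimed parameters are [16, 9, 11]_8; such a code would be impossible (violates the Singleton bound).


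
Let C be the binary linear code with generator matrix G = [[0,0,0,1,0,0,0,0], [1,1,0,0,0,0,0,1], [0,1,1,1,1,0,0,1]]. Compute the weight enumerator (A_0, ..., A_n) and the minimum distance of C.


Weight distribution: A_0 = 1, A_1 = 1, A_3 = 2, A_4 = 3, A_5 = 1. Minimum distance d = 1.

Enumerate all 2^3 = 8 messages m ∈ F_2^3.
For each, compute codeword c = mG in F_2^8, then tally its weight.
  m = 000 → c = 00000000, weight = 0.
  m = 100 → c = 00010000, weight = 1.
  m = 010 → c = 11000001, weight = 3.
  m = 110 → c = 11010001, weight = 4.
  m = 001 → c = 01111001, weight = 5.
  m = 101 → c = 01101001, weight = 4.
  m = 011 → c = 10111000, weight = 4.
  m = 111 → c = 10101000, weight = 3.
Tally weights:
  weight 0: 1 codewords.
  weight 1: 1 codewords.
  weight 3: 2 codewords.
  weight 4: 3 codewords.
  weight 5: 1 codewords.
Minimum distance d = smallest w > 0 with A_w > 0 = 1.
Sanity: Σ A_w = 8 = 2^3 = 8 ✓.


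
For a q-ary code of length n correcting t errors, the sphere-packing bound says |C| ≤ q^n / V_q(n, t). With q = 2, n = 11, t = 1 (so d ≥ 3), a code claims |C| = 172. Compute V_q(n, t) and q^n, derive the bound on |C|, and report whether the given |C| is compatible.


V_q(n, t) = 12, q^n = 2048, Hamming bound = 170, |C| = 172 > bound (violated).

Step 1: Compute V_q(n, t) = Σ_{j=0}^1 C(n, j) (q−1)^j.
  j = 0: C(11,0)·(1)^0 = 1·1 = 1.
  j = 1: C(11,1)·(1)^1 = 11·1 = 11.
  V_q(n, t) = 1 + 11 = 12.
Step 2: q^n = 2^11 = 2048.
Step 3: Hamming bound ⌊q^n / V_q(n,t)⌋ = ⌊2048/12⌋ = 170.
Step 4: Compare |C| = 172 to 170: violated.
The claimed |C| lies above the Hamming bound, so no 2-ary code of length 11 with d ≥ 3 can have 172 codewords.


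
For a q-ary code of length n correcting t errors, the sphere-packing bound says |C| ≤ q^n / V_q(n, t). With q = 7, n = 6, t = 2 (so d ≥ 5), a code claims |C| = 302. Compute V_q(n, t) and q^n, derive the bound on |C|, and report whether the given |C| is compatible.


V_q(n, t) = 577, q^n = 117649, Hamming bound = 203, |C| = 302 > bound (violated).

Step 1: Compute V_q(n, t) = Σ_{j=0}^2 C(n, j) (q−1)^j.
  j = 0: C(6,0)·(6)^0 = 1·1 = 1.
  j = 1: C(6,1)·(6)^1 = 6·6 = 36.
  j = 2: C(6,2)·(6)^2 = 15·36 = 540.
  V_q(n, t) = 1 + 36 + 540 = 577.
Step 2: q^n = 7^6 = 117649.
Step 3: Hamming bound ⌊q^n / V_q(n,t)⌋ = ⌊117649/577⌋ = 203.
Step 4: Compare |C| = 302 to 203: violated.
The claimed |C| lies above the Hamming bound, so no 7-ary code of length 6 with d ≥ 5 can have 302 codewords.


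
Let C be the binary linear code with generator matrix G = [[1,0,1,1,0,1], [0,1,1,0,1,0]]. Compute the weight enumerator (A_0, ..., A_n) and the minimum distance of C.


Weight distribution: A_0 = 1, A_3 = 1, A_4 = 1, A_5 = 1. Minimum distance d = 3.

Enumerate all 2^2 = 4 messages m ∈ F_2^2.
For each, compute codeword c = mG in F_2^6, then tally its weight.
  m = 00 → c = 000000, weight = 0.
  m = 10 → c = 101101, weight = 4.
  m = 01 → c = 011010, weight = 3.
  m = 11 → c = 110111, weight = 5.
Tally weights:
  weight 0: 1 codewords.
  weight 3: 1 codewords.
  weight 4: 1 codewords.
  weight 5: 1 codewords.
Minimum distance d = smallest w > 0 with A_w > 0 = 3.
Sanity: Σ A_w = 4 = 2^2 = 4 ✓.


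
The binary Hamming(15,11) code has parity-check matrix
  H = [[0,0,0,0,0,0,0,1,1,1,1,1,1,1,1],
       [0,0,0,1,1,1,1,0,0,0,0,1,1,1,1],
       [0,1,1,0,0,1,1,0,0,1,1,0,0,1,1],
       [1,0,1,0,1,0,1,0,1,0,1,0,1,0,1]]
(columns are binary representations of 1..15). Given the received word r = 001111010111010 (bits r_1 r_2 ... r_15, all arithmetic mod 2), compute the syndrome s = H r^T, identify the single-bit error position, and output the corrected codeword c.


s = (1, 1, 1, 1)^T, error position = 15, corrected codeword c = 001111010111011

Compute s = H r^T mod 2 one row at a time:
  s_1 = 1 + 0 + 1 + 1 + 1 + 0 + 1 + 0 = 5 ≡ 1 (mod 2).
  s_2 = 1 + 1 + 1 + 0 + 1 + 0 + 1 + 0 = 5 ≡ 1 (mod 2).
  s_3 = 0 + 1 + 1 + 0 + 1 + 1 + 1 + 0 = 5 ≡ 1 (mod 2).
  s_4 = 0 + 1 + 1 + 0 + 0 + 1 + 0 + 0 = 3 ≡ 1 (mod 2).
s = (1, 1, 1, 1)^T — this equals column 15 of H (binary 1111), so error is at position 15.
Correct: flip bit 15 of r = 001111010111010 to get c = 001111010111011.


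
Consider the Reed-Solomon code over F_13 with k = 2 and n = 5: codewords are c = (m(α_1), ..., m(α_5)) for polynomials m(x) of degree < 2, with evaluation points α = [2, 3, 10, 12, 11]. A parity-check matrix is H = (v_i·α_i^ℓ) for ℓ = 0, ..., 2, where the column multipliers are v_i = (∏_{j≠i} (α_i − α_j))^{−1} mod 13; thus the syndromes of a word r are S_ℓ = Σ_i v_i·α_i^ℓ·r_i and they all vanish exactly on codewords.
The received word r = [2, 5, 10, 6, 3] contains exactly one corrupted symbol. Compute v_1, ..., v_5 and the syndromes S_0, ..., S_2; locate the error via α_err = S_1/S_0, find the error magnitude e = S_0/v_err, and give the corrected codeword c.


S = (11, 6, 8), error at position 3, error magnitude e = 10, c = [2, 5, 0, 6, 3].

Step 1: column multipliers v_i = (∏_{j≠i}(α_i − α_j))^{−1} mod 13.
  i = 1 (α = 2): (2−3)(2−10)(2−12)(2−11) = (−1)·(−8)·(−10)·(−9) = 720 ≡ 5, so v_1 = 5^{−1} = 8 (mod 13).
  i = 2 (α = 3): (3−2)(3−10)(3−12)(3−11) = 1·(−7)·(−9)·(−8) = −504 ≡ 3, so v_2 = 3^{−1} = 9 (mod 13).
  i = 3 (α = 10): (10−2)(10−3)(10−12)(10−11) = 8·7·(−2)·(−1) = 112 ≡ 8, so v_3 = 8^{−1} = 5 (mod 13).
  i = 4 (α = 12): (12−2)(12−3)(12−10)(12−11) = 10·9·2·1 = 180 ≡ 11, so v_4 = 11^{−1} = 6 (mod 13).
  i = 5 (α = 11): (11−2)(11−3)(11−10)(11−12) = 9·8·1·(−1) = −72 ≡ 6, so v_5 = 6^{−1} = 11 (mod 13).
  v = [8, 9, 5, 6, 11].
Step 2: syndromes of r = [2, 5, 10, 6, 3] (all sums mod 13).
  S_0 = Σ v_i r_i = 8·2 + 9·5 + 5·10 + 6·6 + 11·3 = 180 ≡ 11.
  S_1 = Σ v_i α_i r_i = 8·2·2 + 9·3·5 + 5·10·10 + 6·12·6 + 11·11·3 = 1462 ≡ 6.
  α_i^2 mod 13 = [4, 9, 9, 1, 4].
  S_2 = Σ v_i α_i^2 r_i = 8·4·2 + 9·9·5 + 5·9·10 + 6·1·6 + 11·4·3 = 1087 ≡ 8.
  S = (11, 6, 8) ≠ 0, so r is not a codeword (an error is present).
Step 3: locate the error. For a single error e at position i, S_ℓ = v_i·e·α_i^ℓ, so α_err = S_1/S_0.
  S_0^{−1} = 11^{−1} = 6 (mod 13), so α_err = 6·6 = 36 ≡ 10 = α_3. Error position i = 3.
  Consistency check: S_2/S_1 = 8·11 = 88 ≡ 10 = α_err ✓ (single-error assumption holds).
Step 4: error magnitude e = S_0/v_3 = S_0·∏_{j≠3}(α_3 − α_j) = 11·8 = 88 ≡ 10 (mod 13).
Step 5: correct position 3: c_3 = r_3 − e = 10 − 10 ≡ 0 (mod 13). Hence c = [2, 5, 0, 6, 3].
  Check: interpolating c through the α_i gives m(x) = 9 + 3·x (degree < 2) with m(α_i) = c_i for every i, so c is indeed a codeword.


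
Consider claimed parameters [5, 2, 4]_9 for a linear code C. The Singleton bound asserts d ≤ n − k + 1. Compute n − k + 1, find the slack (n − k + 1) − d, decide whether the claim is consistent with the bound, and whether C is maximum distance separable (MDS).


Singleton RHS = n − k + 1 = 4, slack = 0, bound satisfied, MDS.

Singleton bound: d ≤ n − k + 1.
Here n = 5, k = 2, so n − k + 1 = 4.
Given d = 4, check d ≤ 4: YES.
Slack = (n − k + 1) − d = 0.
The code is MDS (slack = 0).
Description: the claimed parameters are [5, 2, 4]_9; such a code would be MDS (meets Singleton bound).


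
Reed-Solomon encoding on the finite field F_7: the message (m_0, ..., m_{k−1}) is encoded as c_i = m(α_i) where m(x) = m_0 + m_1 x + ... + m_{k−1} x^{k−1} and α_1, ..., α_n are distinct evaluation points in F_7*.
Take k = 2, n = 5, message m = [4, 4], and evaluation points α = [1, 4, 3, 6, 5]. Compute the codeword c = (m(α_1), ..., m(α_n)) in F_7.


c = [1, 6, 2, 0, 3]

Message polynomial: m(x) = 4 + 4·x (mod 7).
For each evaluation point α_i, compute m(α_i) mod 7:
  α_1 = 1: Horner steps 4 → 1, so m(1) = 1.
  α_2 = 4: Horner steps 4 → 6, so m(4) = 6.
  α_3 = 3: Horner steps 4 → 2, so m(3) = 2.
  α_4 = 6: Horner steps 4 → 0, so m(6) = 0.
  α_5 = 5: Horner steps 4 → 3, so m(5) = 3.
Codeword c = [1, 6, 2, 0, 3] ∈ F_7^5.


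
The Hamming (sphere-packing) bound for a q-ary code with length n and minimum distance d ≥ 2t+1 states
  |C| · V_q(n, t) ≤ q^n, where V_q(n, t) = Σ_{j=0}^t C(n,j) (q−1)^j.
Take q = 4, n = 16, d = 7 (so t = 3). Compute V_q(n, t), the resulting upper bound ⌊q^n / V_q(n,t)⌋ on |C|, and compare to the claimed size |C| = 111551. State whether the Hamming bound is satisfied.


V_q(n, t) = 16249, q^n = 4294967296, Hamming bound = 264321, |C| = 111551 ≤ bound (satisfied).

Step 1: Compute V_q(n, t) = Σ_{j=0}^3 C(n, j) (q−1)^j.
  j = 0: C(16,0)·(3)^0 = 1·1 = 1.
  j = 1: C(16,1)·(3)^1 = 16·3 = 48.
  j = 2: C(16,2)·(3)^2 = 120·9 = 1080.
  j = 3: C(16,3)·(3)^3 = 560·27 = 15120.
  V_q(n, t) = 1 + 48 + 1080 + 15120 = 16249.
Step 2: q^n = 4^16 = 4294967296.
Step 3: Hamming bound ⌊q^n / V_q(n,t)⌋ = ⌊4294967296/16249⌋ = 264321.
Step 4: Compare |C| = 111551 to 264321: satisfied.
The claimed |C| lies below the Hamming bound.


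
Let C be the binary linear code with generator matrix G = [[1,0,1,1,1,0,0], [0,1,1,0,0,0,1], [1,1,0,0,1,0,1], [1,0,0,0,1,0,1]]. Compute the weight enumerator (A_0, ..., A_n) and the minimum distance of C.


Weight distribution: A_0 = 1, A_1 = 2, A_2 = 2, A_3 = 4, A_4 = 5, A_5 = 2. Minimum distance d = 1.

Enumerate all 2^4 = 16 messages m ∈ F_2^4.
For each, compute codeword c = mG in F_2^7, then tally its weight.
  m = 0000 → c = 0000000, weight = 0.
  m = 1000 → c = 1011100, weight = 4.
  m = 0100 → c = 0110001, weight = 3.
  m = 1100 → c = 1101101, weight = 5.
  m = 0010 → c = 1100101, weight = 4.
  m = 1010 → c = 0111001, weight = 4.
  m = 0110 → c = 1010100, weight = 3.
  m = 1110 → c = 0001000, weight = 1.
  m = 0001 → c = 1000101, weight = 3.
  m = 1001 → c = 0011001, weight = 3.
  m = 0101 → c = 1110100, weight = 4.
  m = 1101 → c = 0101000, weight = 2.
  m = 0011 → c = 0100000, weight = 1.
  m = 1011 → c = 1111100, weight = 5.
  m = 0111 → c = 0010001, weight = 2.
  m = 1111 → c = 1001101, weight = 4.
Tally weights:
  weight 0: 1 codewords.
  weight 1: 2 codewords.
  weight 2: 2 codewords.
  weight 3: 4 codewords.
  weight 4: 5 codewords.
  weight 5: 2 codewords.
Minimum distance d = smallest w > 0 with A_w > 0 = 1.
Sanity: Σ A_w = 16 = 2^4 = 16 ✓.


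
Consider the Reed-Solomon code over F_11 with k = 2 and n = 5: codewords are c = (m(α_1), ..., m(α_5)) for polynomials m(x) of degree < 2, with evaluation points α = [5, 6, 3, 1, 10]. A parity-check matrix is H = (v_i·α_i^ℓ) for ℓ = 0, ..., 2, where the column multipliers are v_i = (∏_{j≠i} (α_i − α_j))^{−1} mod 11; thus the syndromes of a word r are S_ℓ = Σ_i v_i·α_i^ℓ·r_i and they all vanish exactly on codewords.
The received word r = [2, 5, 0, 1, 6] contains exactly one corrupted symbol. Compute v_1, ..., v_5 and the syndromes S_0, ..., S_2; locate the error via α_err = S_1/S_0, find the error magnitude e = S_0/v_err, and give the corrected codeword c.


S = (1, 3, 9), error at position 3, error magnitude e = 4, c = [2, 5, 7, 1, 6].

Step 1: column multipliers v_i = (∏_{j≠i}(α_i − α_j))^{−1} mod 11.
  i = 1 (α = 5): (5−6)(5−3)(5−1)(5−10) = (−1)·2·4·(−5) = 40 ≡ 7, so v_1 = 7^{−1} = 8 (mod 11).
  i = 2 (α = 6): (6−5)(6−3)(6−1)(6−10) = 1·3·5·(−4) = −60 ≡ 6, so v_2 = 6^{−1} = 2 (mod 11).
  i = 3 (α = 3): (3−5)(3−6)(3−1)(3−10) = (−2)·(−3)·2·(−7) = −84 ≡ 4, so v_3 = 4^{−1} = 3 (mod 11).
  i = 4 (α = 1): (1−5)(1−6)(1−3)(1−10) = (−4)·(−5)·(−2)·(−9) = 360 ≡ 8, so v_4 = 8^{−1} = 7 (mod 11).
  i = 5 (α = 10): (10−5)(10−6)(10−3)(10−1) = 5·4·7·9 = 1260 ≡ 6, so v_5 = 6^{−1} = 2 (mod 11).
  v = [8, 2, 3, 7, 2].
Step 2: syndromes of r = [2, 5, 0, 1, 6] (all sums mod 11).
  S_0 = Σ v_i r_i = 8·2 + 2·5 + 3·0 + 7·1 + 2·6 = 45 ≡ 1.
  S_1 = Σ v_i α_i r_i = 8·5·2 + 2·6·5 + 3·3·0 + 7·1·1 + 2·10·6 = 267 ≡ 3.
  α_i^2 mod 11 = [3, 3, 9, 1, 1].
  S_2 = Σ v_i α_i^2 r_i = 8·3·2 + 2·3·5 + 3·9·0 + 7·1·1 + 2·1·6 = 97 ≡ 9.
  S = (1, 3, 9) ≠ 0, so r is not a codeword (an error is present).
Step 3: locate the error. For a single error e at position i, S_ℓ = v_i·e·α_i^ℓ, so α_err = S_1/S_0.
  S_0^{−1} = 1^{−1} = 1 (mod 11), so α_err = 3·1 = 3 ≡ 3 = α_3. Error position i = 3.
  Consistency check: S_2/S_1 = 9·4 = 36 ≡ 3 = α_err ✓ (single-error assumption holds).
Step 4: error magnitude e = S_0/v_3 = S_0·∏_{j≠3}(α_3 − α_j) = 1·4 = 4 ≡ 4 (mod 11).
Step 5: correct position 3: c_3 = r_3 − e = 0 − 4 ≡ 7 (mod 11). Hence c = [2, 5, 7, 1, 6].
  Check: interpolating c through the α_i gives m(x) = 9 + 3·x (degree < 2) with m(α_i) = c_i for every i, so c is indeed a codeword.


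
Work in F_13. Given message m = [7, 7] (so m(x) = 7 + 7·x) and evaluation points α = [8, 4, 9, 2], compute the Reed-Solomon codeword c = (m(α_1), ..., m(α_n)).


c = [11, 9, 5, 8]

Message polynomial: m(x) = 7 + 7·x (mod 13).
For each evaluation point α_i, compute m(α_i) mod 13:
  α_1 = 8: Horner steps 7 → 11, so m(8) = 11.
  α_2 = 4: Horner steps 7 → 9, so m(4) = 9.
  α_3 = 9: Horner steps 7 → 5, so m(9) = 5.
  α_4 = 2: Horner steps 7 → 8, so m(2) = 8.
Codeword c = [11, 9, 5, 8] ∈ F_13^4.


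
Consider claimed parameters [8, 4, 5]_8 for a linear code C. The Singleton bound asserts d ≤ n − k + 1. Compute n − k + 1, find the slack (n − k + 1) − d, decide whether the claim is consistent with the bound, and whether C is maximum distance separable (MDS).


Singleton RHS = n − k + 1 = 5, slack = 0, bound satisfied, MDS.

Singleton bound: d ≤ n − k + 1.
Here n = 8, k = 4, so n − k + 1 = 5.
Given d = 5, check d ≤ 5: YES.
Slack = (n − k + 1) − d = 0.
The code is MDS (slack = 0).
Description: the claimed parameters are [8, 4, 5]_8; such a code would be MDS (meets Singleton bound).


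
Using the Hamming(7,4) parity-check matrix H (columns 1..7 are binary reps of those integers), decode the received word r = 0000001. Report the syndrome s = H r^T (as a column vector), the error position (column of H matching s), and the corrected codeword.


s = (1, 1, 1)^T, error position = 7, corrected codeword c = 0000000

Compute s = H r^T mod 2 one row at a time:
  s_1 = 0 + 0 + 0 + 1 = 1 ≡ 1 (mod 2).
  s_2 = 0 + 0 + 0 + 1 = 1 ≡ 1 (mod 2).
  s_3 = 0 + 0 + 0 + 1 = 1 ≡ 1 (mod 2).
s = (1, 1, 1)^T — this equals column 7 of H (binary 111), so error is at position 7.
Correct: flip bit 7 of r = 0000001 to get c = 0000000.


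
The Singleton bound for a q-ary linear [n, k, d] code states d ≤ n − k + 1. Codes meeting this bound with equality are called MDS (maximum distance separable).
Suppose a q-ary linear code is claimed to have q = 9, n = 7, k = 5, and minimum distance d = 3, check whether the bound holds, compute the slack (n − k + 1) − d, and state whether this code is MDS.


Singleton RHS = n − k + 1 = 3, slack = 0, bound satisfied, MDS.

Singleton bound: d ≤ n − k + 1.
Here n = 7, k = 5, so n − k + 1 = 3.
Given d = 3, check d ≤ 3: YES.
Slack = (n − k + 1) − d = 0.
The code is MDS (slack = 0).
Description: the claimed parameters are [7, 5, 3]_9; such a code would be MDS (meets Singleton bound).


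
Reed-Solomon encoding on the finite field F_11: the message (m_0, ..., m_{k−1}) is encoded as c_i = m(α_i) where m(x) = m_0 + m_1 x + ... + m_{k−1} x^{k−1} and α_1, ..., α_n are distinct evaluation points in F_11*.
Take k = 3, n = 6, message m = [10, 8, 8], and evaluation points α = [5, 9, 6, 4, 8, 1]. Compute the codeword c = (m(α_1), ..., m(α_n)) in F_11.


c = [8, 4, 5, 5, 3, 4]

Message polynomial: m(x) = 10 + 8·x + 8·x^2 (mod 11).
For each evaluation point α_i, compute m(α_i) mod 11:
  α_1 = 5: Horner steps 8 → 4 → 8, so m(5) = 8.
  α_2 = 9: Horner steps 8 → 3 → 4, so m(9) = 4.
  α_3 = 6: Horner steps 8 → 1 → 5, so m(6) = 5.
  α_4 = 4: Horner steps 8 → 7 → 5, so m(4) = 5.
  α_5 = 8: Horner steps 8 → 6 → 3, so m(8) = 3.
  α_6 = 1: Horner steps 8 → 5 → 4, so m(1) = 4.
Codeword c = [8, 4, 5, 5, 3, 4] ∈ F_11^6.


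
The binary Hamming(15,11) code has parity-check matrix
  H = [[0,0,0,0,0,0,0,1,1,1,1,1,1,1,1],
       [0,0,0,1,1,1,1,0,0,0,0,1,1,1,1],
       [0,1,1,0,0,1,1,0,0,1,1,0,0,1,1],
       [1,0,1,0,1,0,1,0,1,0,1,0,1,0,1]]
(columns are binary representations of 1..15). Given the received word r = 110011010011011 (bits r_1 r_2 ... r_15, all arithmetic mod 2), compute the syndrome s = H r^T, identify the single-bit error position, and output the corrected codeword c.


s = (1, 1, 1, 0)^T, error position = 14, corrected codeword c = 110011010011001

Compute s = H r^T mod 2 one row at a time:
  s_1 = 1 + 0 + 0 + 1 + 1 + 0 + 1 + 1 = 5 ≡ 1 (mod 2).
  s_2 = 0 + 1 + 1 + 0 + 1 + 0 + 1 + 1 = 5 ≡ 1 (mod 2).
  s_3 = 1 + 0 + 1 + 0 + 0 + 1 + 1 + 1 = 5 ≡ 1 (mod 2).
  s_4 = 1 + 0 + 1 + 0 + 0 + 1 + 0 + 1 = 4 ≡ 0 (mod 2).
s = (1, 1, 1, 0)^T — this equals column 14 of H (binary 1110), so error is at position 14.
Correct: flip bit 14 of r = 110011010011011 to get c = 110011010011001.


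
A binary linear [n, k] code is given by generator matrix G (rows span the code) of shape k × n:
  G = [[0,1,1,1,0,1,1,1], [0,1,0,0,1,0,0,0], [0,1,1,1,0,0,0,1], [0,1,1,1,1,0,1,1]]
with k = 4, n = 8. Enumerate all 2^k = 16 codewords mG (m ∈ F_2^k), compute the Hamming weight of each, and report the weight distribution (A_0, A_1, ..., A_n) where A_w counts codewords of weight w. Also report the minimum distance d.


Weight distribution: A_0 = 1, A_2 = 6, A_4 = 5, A_6 = 4. Minimum distance d = 2.

Enumerate all 2^4 = 16 messages m ∈ F_2^4.
For each, compute codeword c = mG in F_2^8, then tally its weight.
  m = 0000 → c = 00000000, weight = 0.
  m = 1000 → c = 01110111, weight = 6.
  m = 0100 → c = 01001000, weight = 2.
  m = 1100 → c = 00111111, weight = 6.
  m = 0010 → c = 01110001, weight = 4.
  m = 1010 → c = 00000110, weight = 2.
  m = 0110 → c = 00111001, weight = 4.
  m = 1110 → c = 01001110, weight = 4.
  m = 0001 → c = 01111011, weight = 6.
  m = 1001 → c = 00001100, weight = 2.
  m = 0101 → c = 00110011, weight = 4.
  m = 1101 → c = 01000100, weight = 2.
  m = 0011 → c = 00001010, weight = 2.
  m = 1011 → c = 01111101, weight = 6.
  m = 0111 → c = 01000010, weight = 2.
  m = 1111 → c = 00110101, weight = 4.
Tally weights:
  weight 0: 1 codewords.
  weight 2: 6 codewords.
  weight 4: 5 codewords.
  weight 6: 4 codewords.
Minimum distance d = smallest w > 0 with A_w > 0 = 2.
Sanity: Σ A_w = 16 = 2^4 = 16 ✓.


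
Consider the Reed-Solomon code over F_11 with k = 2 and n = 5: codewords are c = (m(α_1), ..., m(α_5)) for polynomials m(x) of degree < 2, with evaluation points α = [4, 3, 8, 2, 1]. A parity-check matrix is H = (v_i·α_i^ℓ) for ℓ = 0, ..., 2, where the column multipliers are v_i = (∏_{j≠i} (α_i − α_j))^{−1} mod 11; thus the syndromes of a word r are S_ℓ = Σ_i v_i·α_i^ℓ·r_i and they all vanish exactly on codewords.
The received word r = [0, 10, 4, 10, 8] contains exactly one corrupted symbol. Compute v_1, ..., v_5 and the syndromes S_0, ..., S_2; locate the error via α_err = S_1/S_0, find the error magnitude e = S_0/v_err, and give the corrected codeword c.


S = (10, 9, 7), error at position 4, error magnitude e = 1, c = [0, 10, 4, 9, 8].

Step 1: column multipliers v_i = (∏_{j≠i}(α_i − α_j))^{−1} mod 11.
  i = 1 (α = 4): (4−3)(4−8)(4−2)(4−1) = 1·(−4)·2·3 = −24 ≡ 9, so v_1 = 9^{−1} = 5 (mod 11).
  i = 2 (α = 3): (3−4)(3−8)(3−2)(3−1) = (−1)·(−5)·1·2 = 10 ≡ 10, so v_2 = 10^{−1} = 10 (mod 11).
  i = 3 (α = 8): (8−4)(8−3)(8−2)(8−1) = 4·5·6·7 = 840 ≡ 4, so v_3 = 4^{−1} = 3 (mod 11).
  i = 4 (α = 2): (2−4)(2−3)(2−8)(2−1) = (−2)·(−1)·(−6)·1 = −12 ≡ 10, so v_4 = 10^{−1} = 10 (mod 11).
  i = 5 (α = 1): (1−4)(1−3)(1−8)(1−2) = (−3)·(−2)·(−7)·(−1) = 42 ≡ 9, so v_5 = 9^{−1} = 5 (mod 11).
  v = [5, 10, 3, 10, 5].
Step 2: syndromes of r = [0, 10, 4, 10, 8] (all sums mod 11).
  S_0 = Σ v_i r_i = 5·0 + 10·10 + 3·4 + 10·10 + 5·8 = 252 ≡ 10.
  S_1 = Σ v_i α_i r_i = 5·4·0 + 10·3·10 + 3·8·4 + 10·2·10 + 5·1·8 = 636 ≡ 9.
  α_i^2 mod 11 = [5, 9, 9, 4, 1].
  S_2 = Σ v_i α_i^2 r_i = 5·5·0 + 10·9·10 + 3·9·4 + 10·4·10 + 5·1·8 = 1448 ≡ 7.
  S = (10, 9, 7) ≠ 0, so r is not a codeword (an error is present).
Step 3: locate the error. For a single error e at position i, S_ℓ = v_i·e·α_i^ℓ, so α_err = S_1/S_0.
  S_0^{−1} = 10^{−1} = 10 (mod 11), so α_err = 9·10 = 90 ≡ 2 = α_4. Error position i = 4.
  Consistency check: S_2/S_1 = 7·5 = 35 ≡ 2 = α_err ✓ (single-error assumption holds).
Step 4: error magnitude e = S_0/v_4 = S_0·∏_{j≠4}(α_4 − α_j) = 10·10 = 100 ≡ 1 (mod 11).
Step 5: correct position 4: c_4 = r_4 − e = 10 − 1 ≡ 9 (mod 11). Hence c = [0, 10, 4, 9, 8].
  Check: interpolating c through the α_i gives m(x) = 7 + 1·x (degree < 2) with m(α_i) = c_i for every i, so c is indeed a codeword.


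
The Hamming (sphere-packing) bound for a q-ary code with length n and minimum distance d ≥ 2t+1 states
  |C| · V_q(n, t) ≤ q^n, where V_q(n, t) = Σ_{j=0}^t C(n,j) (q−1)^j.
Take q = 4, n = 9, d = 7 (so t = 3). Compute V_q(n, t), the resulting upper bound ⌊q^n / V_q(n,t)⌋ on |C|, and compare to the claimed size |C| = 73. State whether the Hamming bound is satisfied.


V_q(n, t) = 2620, q^n = 262144, Hamming bound = 100, |C| = 73 ≤ bound (satisfied).

Step 1: Compute V_q(n, t) = Σ_{j=0}^3 C(n, j) (q−1)^j.
  j = 0: C(9,0)·(3)^0 = 1·1 = 1.
  j = 1: C(9,1)·(3)^1 = 9·3 = 27.
  j = 2: C(9,2)·(3)^2 = 36·9 = 324.
  j = 3: C(9,3)·(3)^3 = 84·27 = 2268.
  V_q(n, t) = 1 + 27 + 324 + 2268 = 2620.
Step 2: q^n = 4^9 = 262144.
Step 3: Hamming bound ⌊q^n / V_q(n,t)⌋ = ⌊262144/2620⌋ = 100.
Step 4: Compare |C| = 73 to 100: satisfied.
The claimed |C| lies below the Hamming bound.


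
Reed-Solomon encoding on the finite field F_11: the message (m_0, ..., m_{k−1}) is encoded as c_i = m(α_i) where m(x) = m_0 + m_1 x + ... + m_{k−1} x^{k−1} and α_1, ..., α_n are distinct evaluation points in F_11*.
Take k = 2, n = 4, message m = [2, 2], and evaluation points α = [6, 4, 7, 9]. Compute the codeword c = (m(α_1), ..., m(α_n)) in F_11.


c = [3, 10, 5, 9]

Message polynomial: m(x) = 2 + 2·x (mod 11).
For each evaluation point α_i, compute m(α_i) mod 11:
  α_1 = 6: Horner steps 2 → 3, so m(6) = 3.
  α_2 = 4: Horner steps 2 → 10, so m(4) = 10.
  α_3 = 7: Horner steps 2 → 5, so m(7) = 5.
  α_4 = 9: Horner steps 2 → 9, so m(9) = 9.
Codeword c = [3, 10, 5, 9] ∈ F_11^4.


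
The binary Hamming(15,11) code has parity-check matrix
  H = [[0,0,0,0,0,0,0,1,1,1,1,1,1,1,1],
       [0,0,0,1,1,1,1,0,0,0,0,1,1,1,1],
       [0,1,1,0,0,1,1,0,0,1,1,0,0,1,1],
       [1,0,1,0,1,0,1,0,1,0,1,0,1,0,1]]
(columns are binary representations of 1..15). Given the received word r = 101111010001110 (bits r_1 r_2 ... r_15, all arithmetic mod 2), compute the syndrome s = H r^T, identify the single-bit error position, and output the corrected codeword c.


s = (0, 0, 1, 0)^T, error position = 2, corrected codeword c = 111111010001110

Compute s = H r^T mod 2 one row at a time:
  s_1 = 1 + 0 + 0 + 0 + 1 + 1 + 1 + 0 = 4 ≡ 0 (mod 2).
  s_2 = 1 + 1 + 1 + 0 + 1 + 1 + 1 + 0 = 6 ≡ 0 (mod 2).
  s_3 = 0 + 1 + 1 + 0 + 0 + 0 + 1 + 0 = 3 ≡ 1 (mod 2).
  s_4 = 1 + 1 + 1 + 0 + 0 + 0 + 1 + 0 = 4 ≡ 0 (mod 2).
s = (0, 0, 1, 0)^T — this equals column 2 of H (binary 0010), so error is at position 2.
Correct: flip bit 2 of r = 101111010001110 to get c = 111111010001110.


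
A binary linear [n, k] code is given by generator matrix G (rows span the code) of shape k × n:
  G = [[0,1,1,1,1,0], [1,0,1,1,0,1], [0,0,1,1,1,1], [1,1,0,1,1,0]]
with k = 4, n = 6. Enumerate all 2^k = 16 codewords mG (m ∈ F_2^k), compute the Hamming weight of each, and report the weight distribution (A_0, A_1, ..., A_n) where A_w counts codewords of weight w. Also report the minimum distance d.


Weight distribution: A_0 = 1, A_2 = 6, A_4 = 9. Minimum distance d = 2.

Enumerate all 2^4 = 16 messages m ∈ F_2^4.
For each, compute codeword c = mG in F_2^6, then tally its weight.
  m = 0000 → c = 000000, weight = 0.
  m = 1000 → c = 011110, weight = 4.
  m = 0100 → c = 101101, weight = 4.
  m = 1100 → c = 110011, weight = 4.
  m = 0010 → c = 001111, weight = 4.
  m = 1010 → c = 010001, weight = 2.
  m = 0110 → c = 100010, weight = 2.
  m = 1110 → c = 111100, weight = 4.
  m = 0001 → c = 110110, weight = 4.
  m = 1001 → c = 101000, weight = 2.
  m = 0101 → c = 011011, weight = 4.
  m = 1101 → c = 000101, weight = 2.
  m = 0011 → c = 111001, weight = 4.
  m = 1011 → c = 100111, weight = 4.
  m = 0111 → c = 010100, weight = 2.
  m = 1111 → c = 001010, weight = 2.
Tally weights:
  weight 0: 1 codewords.
  weight 2: 6 codewords.
  weight 4: 9 codewords.
Minimum distance d = smallest w > 0 with A_w > 0 = 2.
Sanity: Σ A_w = 16 = 2^4 = 16 ✓.


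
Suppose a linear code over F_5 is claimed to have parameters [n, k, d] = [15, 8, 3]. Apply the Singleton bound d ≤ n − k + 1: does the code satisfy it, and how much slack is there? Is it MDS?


Singleton RHS = n − k + 1 = 8, slack = 5, bound satisfied, not MDS.

Singleton bound: d ≤ n − k + 1.
Here n = 15, k = 8, so n − k + 1 = 8.
Given d = 3, check d ≤ 8: YES.
Slack = (n − k + 1) − d = 5.
The code is NOT MDS (slack = 5 > 0).
Description: the claimed parameters are [15, 8, 3]_5; such a code would be non-MDS.


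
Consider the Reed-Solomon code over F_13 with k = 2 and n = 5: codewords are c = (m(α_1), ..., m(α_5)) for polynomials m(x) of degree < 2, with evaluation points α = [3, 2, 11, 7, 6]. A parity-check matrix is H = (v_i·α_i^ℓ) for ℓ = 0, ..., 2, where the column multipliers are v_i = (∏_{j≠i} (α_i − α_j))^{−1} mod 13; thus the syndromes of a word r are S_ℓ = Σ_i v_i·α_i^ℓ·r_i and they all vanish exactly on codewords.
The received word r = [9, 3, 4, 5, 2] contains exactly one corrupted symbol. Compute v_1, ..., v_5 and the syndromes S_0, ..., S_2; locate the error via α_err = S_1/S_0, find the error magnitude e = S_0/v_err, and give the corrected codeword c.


S = (2, 6, 5), error at position 1, error magnitude e = 3, c = [6, 3, 4, 5, 2].

Step 1: column multipliers v_i = (∏_{j≠i}(α_i − α_j))^{−1} mod 13.
  i = 1 (α = 3): (3−2)(3−11)(3−7)(3−6) = 1·(−8)·(−4)·(−3) = −96 ≡ 8, so v_1 = 8^{−1} = 5 (mod 13).
  i = 2 (α = 2): (2−3)(2−11)(2−7)(2−6) = (−1)·(−9)·(−5)·(−4) = 180 ≡ 11, so v_2 = 11^{−1} = 6 (mod 13).
  i = 3 (α = 11): (11−3)(11−2)(11−7)(11−6) = 8·9·4·5 = 1440 ≡ 10, so v_3 = 10^{−1} = 4 (mod 13).
  i = 4 (α = 7): (7−3)(7−2)(7−11)(7−6) = 4·5·(−4)·1 = −80 ≡ 11, so v_4 = 11^{−1} = 6 (mod 13).
  i = 5 (α = 6): (6−3)(6−2)(6−11)(6−7) = 3·4·(−5)·(−1) = 60 ≡ 8, so v_5 = 8^{−1} = 5 (mod 13).
  v = [5, 6, 4, 6, 5].
Step 2: syndromes of r = [9, 3, 4, 5, 2] (all sums mod 13).
  S_0 = Σ v_i r_i = 5·9 + 6·3 + 4·4 + 6·5 + 5·2 = 119 ≡ 2.
  S_1 = Σ v_i α_i r_i = 5·3·9 + 6·2·3 + 4·11·4 + 6·7·5 + 5·6·2 = 617 ≡ 6.
  α_i^2 mod 13 = [9, 4, 4, 10, 10].
  S_2 = Σ v_i α_i^2 r_i = 5·9·9 + 6·4·3 + 4·4·4 + 6·10·5 + 5·10·2 = 941 ≡ 5.
  S = (2, 6, 5) ≠ 0, so r is not a codeword (an error is present).
Step 3: locate the error. For a single error e at position i, S_ℓ = v_i·e·α_i^ℓ, so α_err = S_1/S_0.
  S_0^{−1} = 2^{−1} = 7 (mod 13), so α_err = 6·7 = 42 ≡ 3 = α_1. Error position i = 1.
  Consistency check: S_2/S_1 = 5·11 = 55 ≡ 3 = α_err ✓ (single-error assumption holds).
Step 4: error magnitude e = S_0/v_1 = S_0·∏_{j≠1}(α_1 − α_j) = 2·8 = 16 ≡ 3 (mod 13).
Step 5: correct position 1: c_1 = r_1 − e = 9 − 3 ≡ 6 (mod 13). Hence c = [6, 3, 4, 5, 2].
  Check: interpolating c through the α_i gives m(x) = 10 + 3·x (degree < 2) with m(α_i) = c_i for every i, so c is indeed a codeword.


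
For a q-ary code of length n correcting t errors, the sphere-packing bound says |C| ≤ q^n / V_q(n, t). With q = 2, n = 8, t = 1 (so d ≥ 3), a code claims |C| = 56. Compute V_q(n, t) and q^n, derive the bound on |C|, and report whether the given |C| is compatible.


V_q(n, t) = 9, q^n = 256, Hamming bound = 28, |C| = 56 > bound (violated).

Step 1: Compute V_q(n, t) = Σ_{j=0}^1 C(n, j) (q−1)^j.
  j = 0: C(8,0)·(1)^0 = 1·1 = 1.
  j = 1: C(8,1)·(1)^1 = 8·1 = 8.
  V_q(n, t) = 1 + 8 = 9.
Step 2: q^n = 2^8 = 256.
Step 3: Hamming bound ⌊q^n / V_q(n,t)⌋ = ⌊256/9⌋ = 28.
Step 4: Compare |C| = 56 to 28: violated.
The claimed |C| lies above the Hamming bound, so no 2-ary code of length 8 with d ≥ 3 can have 56 codewords.


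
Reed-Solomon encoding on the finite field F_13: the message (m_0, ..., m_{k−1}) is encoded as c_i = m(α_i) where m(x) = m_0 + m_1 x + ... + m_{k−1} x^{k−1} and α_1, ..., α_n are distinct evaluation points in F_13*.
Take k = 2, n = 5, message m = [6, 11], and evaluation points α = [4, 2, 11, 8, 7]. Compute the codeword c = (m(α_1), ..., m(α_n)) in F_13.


c = [11, 2, 10, 3, 5]

Message polynomial: m(x) = 6 + 11·x (mod 13).
For each evaluation point α_i, compute m(α_i) mod 13:
  α_1 = 4: Horner steps 11 → 11, so m(4) = 11.
  α_2 = 2: Horner steps 11 → 2, so m(2) = 2.
  α_3 = 11: Horner steps 11 → 10, so m(11) = 10.
  α_4 = 8: Horner steps 11 → 3, so m(8) = 3.
  α_5 = 7: Horner steps 11 → 5, so m(7) = 5.
Codeword c = [11, 2, 10, 3, 5] ∈ F_13^5.


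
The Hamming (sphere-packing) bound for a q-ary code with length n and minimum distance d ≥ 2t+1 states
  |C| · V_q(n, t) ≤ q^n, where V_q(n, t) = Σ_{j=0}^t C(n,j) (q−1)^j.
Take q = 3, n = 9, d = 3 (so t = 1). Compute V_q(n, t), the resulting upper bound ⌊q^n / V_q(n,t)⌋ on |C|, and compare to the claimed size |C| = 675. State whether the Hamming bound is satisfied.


V_q(n, t) = 19, q^n = 19683, Hamming bound = 1035, |C| = 675 ≤ bound (satisfied).

Step 1: Compute V_q(n, t) = Σ_{j=0}^1 C(n, j) (q−1)^j.
  j = 0: C(9,0)·(2)^0 = 1·1 = 1.
  j = 1: C(9,1)·(2)^1 = 9·2 = 18.
  V_q(n, t) = 1 + 18 = 19.
Step 2: q^n = 3^9 = 19683.
Step 3: Hamming bound ⌊q^n / V_q(n,t)⌋ = ⌊19683/19⌋ = 1035.
Step 4: Compare |C| = 675 to 1035: satisfied.
The claimed |C| lies below the Hamming bound.


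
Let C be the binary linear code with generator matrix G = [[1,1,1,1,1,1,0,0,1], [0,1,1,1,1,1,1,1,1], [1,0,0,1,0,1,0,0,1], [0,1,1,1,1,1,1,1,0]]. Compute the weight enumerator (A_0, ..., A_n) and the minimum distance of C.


Weight distribution: A_0 = 1, A_1 = 1, A_3 = 3, A_4 = 4, A_5 = 1, A_6 = 2, A_7 = 3, A_8 = 1. Minimum distance d = 1.

Enumerate all 2^4 = 16 messages m ∈ F_2^4.
For each, compute codeword c = mG in F_2^9, then tally its weight.
  m = 0000 → c = 000000000, weight = 0.
  m = 1000 → c = 111111001, weight = 7.
  m = 0100 → c = 011111111, weight = 8.
  m = 1100 → c = 100000110, weight = 3.
  m = 0010 → c = 100101001, weight = 4.
  m = 1010 → c = 011010000, weight = 3.
  m = 0110 → c = 111010110, weight = 6.
  m = 1110 → c = 000101111, weight = 5.
  m = 0001 → c = 011111110, weight = 7.
  m = 1001 → c = 100000111, weight = 4.
  m = 0101 → c = 000000001, weight = 1.
  m = 1101 → c = 111111000, weight = 6.
  m = 0011 → c = 111010111, weight = 7.
  m = 1011 → c = 000101110, weight = 4.
  m = 0111 → c = 100101000, weight = 3.
  m = 1111 → c = 011010001, weight = 4.
Tally weights:
  weight 0: 1 codewords.
  weight 1: 1 codewords.
  weight 3: 3 codewords.
  weight 4: 4 codewords.
  weight 5: 1 codewords.
  weight 6: 2 codewords.
  weight 7: 3 codewords.
  weight 8: 1 codewords.
Minimum distance d = smallest w > 0 with A_w > 0 = 1.
Sanity: Σ A_w = 16 = 2^4 = 16 ✓.
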